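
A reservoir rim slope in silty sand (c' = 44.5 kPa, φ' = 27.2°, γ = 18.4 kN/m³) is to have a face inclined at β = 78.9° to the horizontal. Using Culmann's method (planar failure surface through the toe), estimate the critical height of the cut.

Culmann's analysis gives the critical failure plane at α_cr = (β + φ')/2 = (78.9 + 27.2)/2 = 53.1°, and the critical height
H_c = (4c'/γ) · sinβ cosφ' / [1 − cos(β − φ')]
    = (4·44.5/18.4) · sin78.9°·cos27.2° / [1 − cos(51.7°)]
    = 9.674 · 0.9813·0.8894 / [1 − 0.6198]
    = 9.674 · 0.8728 / 0.3802
    = 22.21 m

H_c = 22.21 m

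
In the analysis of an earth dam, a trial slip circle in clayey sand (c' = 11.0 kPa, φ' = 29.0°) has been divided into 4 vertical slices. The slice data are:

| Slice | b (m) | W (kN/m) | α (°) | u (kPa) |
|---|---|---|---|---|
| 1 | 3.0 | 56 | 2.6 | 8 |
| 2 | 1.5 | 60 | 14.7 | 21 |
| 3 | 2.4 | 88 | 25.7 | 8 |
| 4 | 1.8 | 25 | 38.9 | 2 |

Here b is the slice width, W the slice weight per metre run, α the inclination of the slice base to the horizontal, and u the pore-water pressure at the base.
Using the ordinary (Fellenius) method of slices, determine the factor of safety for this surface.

FS = 2.47

Ordinary method of slices: FS = Σ[c'·Δl_i + (W_i cosα_i − u_i·Δl_i)·tanφ'] / Σ W_i sinα_i, with Δl_i = b_i / cosα_i.
Slice 1: Δl = 3.0/cos2.6° = 3.003 m; N'_1 = 56·cos2.6° − 8·3.003 = 31.9; c'Δl = 33.03; W sinα = 2.5
Slice 2: Δl = 1.5/cos14.7° = 1.551 m; N'_2 = 60·cos14.7° − 21·1.551 = 25.5; c'Δl = 17.06; W sinα = 15.2
Slice 3: Δl = 2.4/cos25.7° = 2.663 m; N'_3 = 88·cos25.7° − 8·2.663 = 58.0; c'Δl = 29.30; W sinα = 38.2
Slice 4: Δl = 1.8/cos38.9° = 2.313 m; N'_4 = 25·cos38.9° − 2·2.313 = 14.8; c'Δl = 25.44; W sinα = 15.7
Σc'Δl = 104.8 kN/m; ΣN' = 130.2 kN/m; ΣW sinα = 71.6 kN/m
Resisting = 104.8 + 130.2·tan29.0° = 104.8 + 72.2 = 177.0 kN/m
FS = 177.0 / 71.6 = 2.471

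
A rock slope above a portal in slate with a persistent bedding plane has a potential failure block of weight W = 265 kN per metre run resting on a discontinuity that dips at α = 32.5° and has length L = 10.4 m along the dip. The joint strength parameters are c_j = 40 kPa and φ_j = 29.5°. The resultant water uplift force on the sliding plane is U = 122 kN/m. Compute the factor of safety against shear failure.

FS = 3.32

Resolving the block weight along and normal to the plane and applying the Mohr–Coulomb strength on the joint:
N' = W cosα − U = 265·cos32.5° − 122 = 101.5 kN/m
Driving force T = W sinα = 265·sin32.5° = 142.4 kN/m
Resisting force R = c_j·L + N'·tanφ_j = 40·10.4 + 101.5·tan29.5° = 416.0 + 57.4 = 473.4 kN/m
FS = R / T = 473.4 / 142.4 = 3.325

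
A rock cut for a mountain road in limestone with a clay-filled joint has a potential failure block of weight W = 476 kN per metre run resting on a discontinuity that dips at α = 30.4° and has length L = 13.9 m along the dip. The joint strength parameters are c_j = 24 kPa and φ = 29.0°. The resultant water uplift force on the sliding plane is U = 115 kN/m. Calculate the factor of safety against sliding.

Resolving the block weight along and normal to the plane and applying the Mohr–Coulomb strength on the joint:
N' = W cosα − U = 476·cos30.4° − 115 = 295.6 kN/m
Driving force T = W sinα = 476·sin30.4° = 240.9 kN/m
Resisting force R = c_j·L + N'·tanφ = 24·13.9 + 295.6·tan29.0° = 333.6 + 163.8 = 497.4 kN/m
FS = R / T = 497.4 / 240.9 = 2.065

FS = 2.07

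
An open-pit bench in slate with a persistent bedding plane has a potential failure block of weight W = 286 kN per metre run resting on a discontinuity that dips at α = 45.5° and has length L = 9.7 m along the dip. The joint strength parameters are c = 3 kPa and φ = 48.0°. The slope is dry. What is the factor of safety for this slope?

FS = 1.23

Resolving the block weight along and normal to the plane and applying the Mohr–Coulomb strength on the joint:
N' = W cosα = 286·cos45.5° = 200.5 kN/m
Driving force T = W sinα = 286·sin45.5° = 204.0 kN/m
Resisting force R = c·L + N'·tanφ = 3·9.7 + 200.5·tan48.0° = 29.1 + 222.6 = 251.7 kN/m
FS = R / T = 251.7 / 204.0 = 1.234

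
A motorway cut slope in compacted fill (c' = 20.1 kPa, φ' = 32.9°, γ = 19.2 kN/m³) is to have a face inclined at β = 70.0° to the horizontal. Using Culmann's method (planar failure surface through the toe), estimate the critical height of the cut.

Culmann's analysis gives the critical failure plane at α_cr = (β + φ')/2 = (70.0 + 32.9)/2 = 51.5°, and the critical height
H_c = (4c'/γ) · sinβ cosφ' / [1 − cos(β − φ')]
    = (4·20.1/19.2) · sin70.0°·cos32.9° / [1 − cos(37.1°)]
    = 4.188 · 0.9397·0.8396 / [1 − 0.7976]
    = 4.188 · 0.7890 / 0.2024
    = 16.32 m

H_c = 16.32 m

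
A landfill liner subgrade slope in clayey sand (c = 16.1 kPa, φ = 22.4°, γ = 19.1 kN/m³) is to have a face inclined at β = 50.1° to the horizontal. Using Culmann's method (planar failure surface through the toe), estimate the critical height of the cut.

H_c = 20.87 m

Culmann's analysis gives the critical failure plane at α_cr = (β + φ)/2 = (50.1 + 22.4)/2 = 36.2°, and the critical height
H_c = (4c/γ) · sinβ cosφ / [1 − cos(β − φ)]
    = (4·16.1/19.1) · sin50.1°·cos22.4° / [1 − cos(27.7°)]
    = 3.372 · 0.7672·0.9245 / [1 − 0.8854]
    = 3.372 · 0.7093 / 0.1146
    = 20.87 m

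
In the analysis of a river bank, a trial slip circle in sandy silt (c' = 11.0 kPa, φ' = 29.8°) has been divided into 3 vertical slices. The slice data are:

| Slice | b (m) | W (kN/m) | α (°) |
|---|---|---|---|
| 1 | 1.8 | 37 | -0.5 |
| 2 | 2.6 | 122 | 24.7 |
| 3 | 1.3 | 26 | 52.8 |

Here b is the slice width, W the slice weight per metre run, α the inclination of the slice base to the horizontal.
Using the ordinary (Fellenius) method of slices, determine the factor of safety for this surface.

Ordinary method of slices: FS = Σ[c'·Δl_i + (W_i cosα_i)·tanφ'] / Σ W_i sinα_i, with Δl_i = b_i / cosα_i.
Slice 1: Δl = 1.8/cos(-0.5°) = 1.800 m; N'_1 = 37·cos(-0.5°) = 37.0; c'Δl = 19.80; W sinα = -0.3
Slice 2: Δl = 2.6/cos24.7° = 2.862 m; N'_2 = 122·cos24.7° = 110.8; c'Δl = 31.48; W sinα = 51.0
Slice 3: Δl = 1.3/cos52.8° = 2.150 m; N'_3 = 26·cos52.8° = 15.7; c'Δl = 23.65; W sinα = 20.7
Σc'Δl = 74.9 kN/m; ΣN' = 163.6 kN/m; ΣW sinα = 71.4 kN/m
Resisting = 74.9 + 163.6·tan29.8° = 74.9 + 93.7 = 168.6 kN/m
FS = 168.6 / 71.4 = 2.362

FS = 2.36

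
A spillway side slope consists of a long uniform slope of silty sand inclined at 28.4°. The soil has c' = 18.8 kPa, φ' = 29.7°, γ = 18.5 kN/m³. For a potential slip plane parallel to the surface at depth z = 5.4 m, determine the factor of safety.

FS = 1.50

For an infinite slope with a slip plane parallel to the surface (no pore pressure): FS = [c' + γz cos²β tanφ'] / [γz sinβ cosβ].
γz = 18.5·5.4 = 99.90 kN/m²
Numerator = 18.8 + 99.90·cos²28.4°·tan29.7° = 18.8 + 99.90·0.7738·0.5704 = 62.892 kPa
Denominator = 99.90·sin28.4°·cos28.4° = 99.90·0.4756·0.8796 = 41.796 kPa
FS = 62.892 / 41.796 = 1.505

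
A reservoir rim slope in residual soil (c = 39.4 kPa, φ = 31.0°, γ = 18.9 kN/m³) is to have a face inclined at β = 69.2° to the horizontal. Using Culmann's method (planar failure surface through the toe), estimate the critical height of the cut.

H_c = 31.20 m

Culmann's analysis gives the critical failure plane at α_cr = (β + φ)/2 = (69.2 + 31.0)/2 = 50.1°, and the critical height
H_c = (4c/γ) · sinβ cosφ / [1 − cos(β − φ)]
    = (4·39.4/18.9) · sin69.2°·cos31.0° / [1 − cos(38.2°)]
    = 8.339 · 0.9348·0.8572 / [1 − 0.7859]
    = 8.339 · 0.8013 / 0.2141
    = 31.20 m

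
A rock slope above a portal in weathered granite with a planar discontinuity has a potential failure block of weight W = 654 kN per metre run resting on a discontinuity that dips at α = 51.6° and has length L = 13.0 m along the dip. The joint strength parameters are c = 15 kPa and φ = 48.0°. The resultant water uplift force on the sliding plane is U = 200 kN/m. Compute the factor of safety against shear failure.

FS = 0.83

Resolving the block weight along and normal to the plane and applying the Mohr–Coulomb strength on the joint:
N' = W cosα − U = 654·cos51.6° − 200 = 206.2 kN/m
Driving force T = W sinα = 654·sin51.6° = 512.5 kN/m
Resisting force R = c·L + N'·tanφ = 15·13.0 + 206.2·tan48.0° = 195.0 + 229.0 = 424.0 kN/m
FS = R / T = 424.0 / 512.5 = 0.827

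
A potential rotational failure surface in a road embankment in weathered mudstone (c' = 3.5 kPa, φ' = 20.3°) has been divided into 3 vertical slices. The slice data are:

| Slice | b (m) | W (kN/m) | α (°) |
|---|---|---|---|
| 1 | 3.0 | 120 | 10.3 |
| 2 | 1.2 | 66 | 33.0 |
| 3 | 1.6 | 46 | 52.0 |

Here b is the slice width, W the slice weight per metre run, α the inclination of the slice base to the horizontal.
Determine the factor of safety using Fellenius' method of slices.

Ordinary method of slices: FS = Σ[c'·Δl_i + (W_i cosα_i)·tanφ'] / Σ W_i sinα_i, with Δl_i = b_i / cosα_i.
Slice 1: Δl = 3.0/cos10.3° = 3.049 m; N'_1 = 120·cos10.3° = 118.1; c'Δl = 10.67; W sinα = 21.5
Slice 2: Δl = 1.2/cos33.0° = 1.431 m; N'_2 = 66·cos33.0° = 55.4; c'Δl = 5.01; W sinα = 35.9
Slice 3: Δl = 1.6/cos52.0° = 2.599 m; N'_3 = 46·cos52.0° = 28.3; c'Δl = 9.10; W sinα = 36.2
Σc'Δl = 24.8 kN/m; ΣN' = 201.7 kN/m; ΣW sinα = 93.7 kN/m
Resisting = 24.8 + 201.7·tan20.3° = 24.8 + 74.6 = 99.4 kN/m
FS = 99.4 / 93.7 = 1.061

FS = 1.06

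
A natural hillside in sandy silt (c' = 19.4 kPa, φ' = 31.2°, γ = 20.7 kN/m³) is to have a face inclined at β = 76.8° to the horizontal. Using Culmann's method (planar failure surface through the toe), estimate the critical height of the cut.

H_c = 10.39 m

Culmann's analysis gives the critical failure plane at α_cr = (β + φ')/2 = (76.8 + 31.2)/2 = 54.0°, and the critical height
H_c = (4c'/γ) · sinβ cosφ' / [1 − cos(β − φ')]
    = (4·19.4/20.7) · sin76.8°·cos31.2° / [1 − cos(45.6°)]
    = 3.749 · 0.9736·0.8554 / [1 − 0.6997]
    = 3.749 · 0.8328 / 0.3003
    = 10.39 m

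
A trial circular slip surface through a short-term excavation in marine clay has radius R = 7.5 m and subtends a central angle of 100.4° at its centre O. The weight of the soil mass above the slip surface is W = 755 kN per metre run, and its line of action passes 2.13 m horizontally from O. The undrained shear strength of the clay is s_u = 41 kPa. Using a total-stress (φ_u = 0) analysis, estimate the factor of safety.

Taking moments about the centre O, the resisting moment is provided by the undrained shear strength acting along the arc:
Arc length L_a = R·θ = 7.5·(100.4°·π/180) = 7.5·1.7523 = 13.14 m
M_R = s_u·L_a·R = 41·13.14·7.5 = 4041.3 kN·m/m
M_D = W·d = 755·2.13 = 1608.1 kN·m/m
FS = M_R / M_D = 4041.3 / 1608.1 = 2.513

FS = 2.51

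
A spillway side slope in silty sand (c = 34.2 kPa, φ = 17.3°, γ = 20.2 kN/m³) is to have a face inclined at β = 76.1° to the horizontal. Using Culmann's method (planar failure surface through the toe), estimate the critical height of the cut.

H_c = 13.02 m

Culmann's analysis gives the critical failure plane at α_cr = (β + φ)/2 = (76.1 + 17.3)/2 = 46.7°, and the critical height
H_c = (4c/γ) · sinβ cosφ / [1 − cos(β − φ)]
    = (4·34.2/20.2) · sin76.1°·cos17.3° / [1 − cos(58.8°)]
    = 6.772 · 0.9707·0.9548 / [1 − 0.5180]
    = 6.772 · 0.9268 / 0.4820
    = 13.02 m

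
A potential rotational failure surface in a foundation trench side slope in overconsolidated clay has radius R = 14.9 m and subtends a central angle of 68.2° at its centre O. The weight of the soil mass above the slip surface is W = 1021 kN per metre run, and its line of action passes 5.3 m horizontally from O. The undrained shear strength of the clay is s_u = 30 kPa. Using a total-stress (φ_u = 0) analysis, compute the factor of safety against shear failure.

FS = 1.47

Taking moments about the centre O, the resisting moment is provided by the undrained shear strength acting along the arc:
Arc length L_a = R·θ = 14.9·(68.2°·π/180) = 14.9·1.1903 = 17.74 m
M_R = s_u·L_a·R = 30·17.74·14.9 = 7927.9 kN·m/m
M_D = W·d = 1021·5.3 = 5411.3 kN·m/m
FS = M_R / M_D = 7927.9 / 5411.3 = 1.465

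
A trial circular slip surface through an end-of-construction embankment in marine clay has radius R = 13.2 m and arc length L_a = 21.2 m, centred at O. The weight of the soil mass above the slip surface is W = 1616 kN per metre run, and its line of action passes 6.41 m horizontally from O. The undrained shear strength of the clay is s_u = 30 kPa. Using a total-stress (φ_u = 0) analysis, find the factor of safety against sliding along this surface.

FS = 0.81

Taking moments about the centre O, the resisting moment is provided by the undrained shear strength acting along the arc:
M_R = s_u·L_a·R = 30·21.20·13.2 = 8395.2 kN·m/m
M_D = W·d = 1616·6.41 = 10358.6 kN·m/m
FS = M_R / M_D = 8395.2 / 10358.6 = 0.810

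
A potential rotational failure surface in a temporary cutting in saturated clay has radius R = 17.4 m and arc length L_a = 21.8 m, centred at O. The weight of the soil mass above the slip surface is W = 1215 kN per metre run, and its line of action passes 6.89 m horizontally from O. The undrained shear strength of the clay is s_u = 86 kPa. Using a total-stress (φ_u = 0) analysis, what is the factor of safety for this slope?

Taking moments about the centre O, the resisting moment is provided by the undrained shear strength acting along the arc:
M_R = s_u·L_a·R = 86·21.80·17.4 = 32621.5 kN·m/m
M_D = W·d = 1215·6.89 = 8371.4 kN·m/m
FS = M_R / M_D = 32621.5 / 8371.4 = 3.897

FS = 3.90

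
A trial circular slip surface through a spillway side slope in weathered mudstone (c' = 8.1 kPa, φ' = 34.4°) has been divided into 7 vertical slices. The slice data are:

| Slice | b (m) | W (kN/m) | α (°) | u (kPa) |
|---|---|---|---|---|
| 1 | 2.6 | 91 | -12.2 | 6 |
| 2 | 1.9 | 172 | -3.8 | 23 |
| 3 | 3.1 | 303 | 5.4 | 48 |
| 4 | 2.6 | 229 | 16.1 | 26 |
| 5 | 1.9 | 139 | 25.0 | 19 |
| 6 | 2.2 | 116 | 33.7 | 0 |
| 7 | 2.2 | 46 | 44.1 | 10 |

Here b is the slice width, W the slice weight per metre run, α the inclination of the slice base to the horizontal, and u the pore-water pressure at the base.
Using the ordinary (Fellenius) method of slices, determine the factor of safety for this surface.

FS = 2.86

Ordinary method of slices: FS = Σ[c'·Δl_i + (W_i cosα_i − u_i·Δl_i)·tanφ'] / Σ W_i sinα_i, with Δl_i = b_i / cosα_i.
Slice 1: Δl = 2.6/cos(-12.2°) = 2.660 m; N'_1 = 91·cos(-12.2°) − 6·2.660 = 73.0; c'Δl = 21.55; W sinα = -19.2
Slice 2: Δl = 1.9/cos(-3.8°) = 1.904 m; N'_2 = 172·cos(-3.8°) − 23·1.904 = 127.8; c'Δl = 15.42; W sinα = -11.4
Slice 3: Δl = 3.1/cos5.4° = 3.114 m; N'_3 = 303·cos5.4° − 48·3.114 = 152.2; c'Δl = 25.22; W sinα = 28.5
Slice 4: Δl = 2.6/cos16.1° = 2.706 m; N'_4 = 229·cos16.1° − 26·2.706 = 149.7; c'Δl = 21.92; W sinα = 63.5
Slice 5: Δl = 1.9/cos25.0° = 2.096 m; N'_5 = 139·cos25.0° − 19·2.096 = 86.1; c'Δl = 16.98; W sinα = 58.7
Slice 6: Δl = 2.2/cos33.7° = 2.644 m; N'_6 = 116·cos33.7° − 0·2.644 = 96.5; c'Δl = 21.42; W sinα = 64.4
Slice 7: Δl = 2.2/cos44.1° = 3.064 m; N'_7 = 46·cos44.1° − 10·3.064 = 2.4; c'Δl = 24.81; W sinα = 32.0
Σc'Δl = 147.3 kN/m; ΣN' = 687.7 kN/m; ΣW sinα = 216.5 kN/m
Resisting = 147.3 + 687.7·tan34.4° = 147.3 + 470.9 = 618.2 kN/m
FS = 618.2 / 216.5 = 2.855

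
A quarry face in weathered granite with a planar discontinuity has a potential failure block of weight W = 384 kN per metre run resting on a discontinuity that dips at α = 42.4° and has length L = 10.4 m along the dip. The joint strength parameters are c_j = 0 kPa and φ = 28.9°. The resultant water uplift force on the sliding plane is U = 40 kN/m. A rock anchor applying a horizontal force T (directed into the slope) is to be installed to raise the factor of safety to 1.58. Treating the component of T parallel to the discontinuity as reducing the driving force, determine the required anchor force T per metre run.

T = 178 kN/m

Resolving forces along and normal to the sliding plane, with the horizontal anchor force T adding T·sinα to the effective normal force and T·cosα acting up the plane against the driving force:
FS = [c_jL + (W cosα − U + T sinα) tanφ] / [W sinα − T cosα]
Without the anchor: N' = 243.6 kN/m, driving T_d = 258.9 kN/m, resisting R = 0·10.4 + 243.6·tan28.9° = 134.5 kN/m, FS = 0.52.
Setting FS = 1.58 and solving for T:
1.58·(258.9 − T cos42.4°) = 134.5 + T sin42.4°·tan28.9°
T·(sin42.4°·tan28.9° + 1.58·cos42.4°) = 1.58·258.9 − 134.5
T·(0.6743·0.5520 + 1.58·0.7385) = 409.1 − 134.5 = 274.7
T·1.5390 = 274.7
T = 178.5 kN/m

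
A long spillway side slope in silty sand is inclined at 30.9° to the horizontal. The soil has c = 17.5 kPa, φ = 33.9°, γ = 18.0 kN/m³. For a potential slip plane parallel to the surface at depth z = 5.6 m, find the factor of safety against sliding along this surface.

FS = 1.52

For an infinite slope with a slip plane parallel to the surface (no pore pressure): FS = [c + γz cos²β tanφ] / [γz sinβ cosβ].
γz = 18.0·5.6 = 100.80 kN/m²
Numerator = 17.5 + 100.80·cos²30.9°·tan33.9° = 17.5 + 100.80·0.7363·0.6720 = 67.371 kPa
Denominator = 100.80·sin30.9°·cos30.9° = 100.80·0.5135·0.8581 = 44.418 kPa
FS = 67.371 / 44.418 = 1.517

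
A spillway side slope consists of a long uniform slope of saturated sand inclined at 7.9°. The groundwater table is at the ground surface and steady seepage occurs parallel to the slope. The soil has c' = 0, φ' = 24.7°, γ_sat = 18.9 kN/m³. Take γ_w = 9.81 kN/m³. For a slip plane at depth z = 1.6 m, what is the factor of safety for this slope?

With seepage parallel to the slope and the water table at the surface, the effective normal stress on the slip plane uses the buoyant unit weight γ' = γ_sat − γ_w while the driving shear stress uses γ_sat:
FS = [c' + γ' z cos²β tanφ'] / [γ_sat z sinβ cosβ]
(For c' = 0 this reduces to FS = (γ'/γ_sat)·tanφ'/tanβ.)
γ' = 18.9 − 9.81 = 9.09 kN/m³
Numerator = 0.0 + 9.09·1.6·cos²7.9°·tan24.7° = 0.0 + 9.09·1.6·0.9811·0.4599 = 6.563 kPa
Denominator = 18.9·1.6·sin7.9°·cos7.9° = 18.9·1.6·0.1374·0.9905 = 4.117 kPa
FS = 6.563 / 4.117 = 1.594

FS = 1.59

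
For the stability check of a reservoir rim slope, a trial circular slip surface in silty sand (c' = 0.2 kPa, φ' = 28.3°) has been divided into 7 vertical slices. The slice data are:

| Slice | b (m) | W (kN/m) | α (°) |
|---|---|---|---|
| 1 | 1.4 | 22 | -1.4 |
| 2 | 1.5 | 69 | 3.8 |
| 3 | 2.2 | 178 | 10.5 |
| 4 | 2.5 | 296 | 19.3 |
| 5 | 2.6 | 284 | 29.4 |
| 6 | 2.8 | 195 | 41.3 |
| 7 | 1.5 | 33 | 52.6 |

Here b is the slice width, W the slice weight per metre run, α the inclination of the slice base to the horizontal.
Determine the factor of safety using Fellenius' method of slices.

FS = 1.21

Ordinary method of slices: FS = Σ[c'·Δl_i + (W_i cosα_i)·tanφ'] / Σ W_i sinα_i, with Δl_i = b_i / cosα_i.
Slice 1: Δl = 1.4/cos(-1.4°) = 1.400 m; N'_1 = 22·cos(-1.4°) = 22.0; c'Δl = 0.28; W sinα = -0.5
Slice 2: Δl = 1.5/cos3.8° = 1.503 m; N'_2 = 69·cos3.8° = 68.8; c'Δl = 0.30; W sinα = 4.6
Slice 3: Δl = 2.2/cos10.5° = 2.237 m; N'_3 = 178·cos10.5° = 175.0; c'Δl = 0.45; W sinα = 32.4
Slice 4: Δl = 2.5/cos19.3° = 2.649 m; N'_4 = 296·cos19.3° = 279.4; c'Δl = 0.53; W sinα = 97.8
Slice 5: Δl = 2.6/cos29.4° = 2.984 m; N'_5 = 284·cos29.4° = 247.4; c'Δl = 0.60; W sinα = 139.4
Slice 6: Δl = 2.8/cos41.3° = 3.727 m; N'_6 = 195·cos41.3° = 146.5; c'Δl = 0.75; W sinα = 128.7
Slice 7: Δl = 1.5/cos52.6° = 2.470 m; N'_7 = 33·cos52.6° = 20.0; c'Δl = 0.49; W sinα = 26.2
Σc'Δl = 3.4 kN/m; ΣN' = 959.2 kN/m; ΣW sinα = 428.6 kN/m
Resisting = 3.4 + 959.2·tan28.3° = 3.4 + 516.5 = 519.9 kN/m
FS = 519.9 / 428.6 = 1.213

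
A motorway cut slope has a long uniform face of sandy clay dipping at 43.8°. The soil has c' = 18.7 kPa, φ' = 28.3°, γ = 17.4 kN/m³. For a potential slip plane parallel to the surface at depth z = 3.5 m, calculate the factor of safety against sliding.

For an infinite slope with a slip plane parallel to the surface (no pore pressure): FS = [c' + γz cos²β tanφ'] / [γz sinβ cosβ].
γz = 17.4·3.5 = 60.90 kN/m²
Numerator = 18.7 + 60.90·cos²43.8°·tan28.3° = 18.7 + 60.90·0.5209·0.5384 = 35.782 kPa
Denominator = 60.90·sin43.8°·cos43.8° = 60.90·0.6921·0.7218 = 30.423 kPa
FS = 35.782 / 30.423 = 1.176

FS = 1.18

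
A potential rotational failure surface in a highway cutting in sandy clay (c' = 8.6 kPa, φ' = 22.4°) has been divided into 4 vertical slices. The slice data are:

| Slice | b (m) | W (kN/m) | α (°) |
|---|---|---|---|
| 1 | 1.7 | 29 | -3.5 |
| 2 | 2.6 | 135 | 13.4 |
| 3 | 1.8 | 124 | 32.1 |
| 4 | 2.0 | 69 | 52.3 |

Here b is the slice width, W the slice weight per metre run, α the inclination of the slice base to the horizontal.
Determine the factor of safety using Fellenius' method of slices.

Ordinary method of slices: FS = Σ[c'·Δl_i + (W_i cosα_i)·tanφ'] / Σ W_i sinα_i, with Δl_i = b_i / cosα_i.
Slice 1: Δl = 1.7/cos(-3.5°) = 1.703 m; N'_1 = 29·cos(-3.5°) = 28.9; c'Δl = 14.65; W sinα = -1.8
Slice 2: Δl = 2.6/cos13.4° = 2.673 m; N'_2 = 135·cos13.4° = 131.3; c'Δl = 22.99; W sinα = 31.3
Slice 3: Δl = 1.8/cos32.1° = 2.125 m; N'_3 = 124·cos32.1° = 105.0; c'Δl = 18.27; W sinα = 65.9
Slice 4: Δl = 2.0/cos52.3° = 3.271 m; N'_4 = 69·cos52.3° = 42.2; c'Δl = 28.13; W sinα = 54.6
Σc'Δl = 84.0 kN/m; ΣN' = 307.5 kN/m; ΣW sinα = 150.0 kN/m
Resisting = 84.0 + 307.5·tan22.4° = 84.0 + 126.7 = 210.8 kN/m
FS = 210.8 / 150.0 = 1.405

FS = 1.41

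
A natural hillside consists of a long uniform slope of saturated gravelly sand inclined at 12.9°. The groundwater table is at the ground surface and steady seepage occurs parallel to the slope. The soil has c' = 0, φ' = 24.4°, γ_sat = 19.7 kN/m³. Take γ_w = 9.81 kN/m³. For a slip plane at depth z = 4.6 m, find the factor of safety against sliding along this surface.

FS = 0.99

With seepage parallel to the slope and the water table at the surface, the effective normal stress on the slip plane uses the buoyant unit weight γ' = γ_sat − γ_w while the driving shear stress uses γ_sat:
FS = [c' + γ' z cos²β tanφ'] / [γ_sat z sinβ cosβ]
(For c' = 0 this reduces to FS = (γ'/γ_sat)·tanφ'/tanβ.)
γ' = 19.7 − 9.81 = 9.89 kN/m³
Numerator = 0.0 + 9.89·4.6·cos²12.9°·tan24.4° = 0.0 + 9.89·4.6·0.9502·0.4536 = 19.608 kPa
Denominator = 19.7·4.6·sin12.9°·cos12.9° = 19.7·4.6·0.2233·0.9748 = 19.720 kPa
FS = 19.608 / 19.720 = 0.994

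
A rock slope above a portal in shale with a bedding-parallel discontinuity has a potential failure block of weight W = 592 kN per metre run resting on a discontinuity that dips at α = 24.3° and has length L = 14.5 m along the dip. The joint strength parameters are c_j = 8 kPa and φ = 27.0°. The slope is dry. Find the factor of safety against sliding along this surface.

FS = 1.60

Resolving the block weight along and normal to the plane and applying the Mohr–Coulomb strength on the joint:
N' = W cosα = 592·cos24.3° = 539.6 kN/m
Driving force T = W sinα = 592·sin24.3° = 243.6 kN/m
Resisting force R = c_j·L + N'·tanφ = 8·14.5 + 539.6·tan27.0° = 116.0 + 274.9 = 390.9 kN/m
FS = R / T = 390.9 / 243.6 = 1.605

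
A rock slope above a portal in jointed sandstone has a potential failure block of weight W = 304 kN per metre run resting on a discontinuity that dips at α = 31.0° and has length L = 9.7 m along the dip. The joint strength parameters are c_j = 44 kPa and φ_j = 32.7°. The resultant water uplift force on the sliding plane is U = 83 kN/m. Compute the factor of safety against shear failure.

FS = 3.45

Resolving the block weight along and normal to the plane and applying the Mohr–Coulomb strength on the joint:
N' = W cosα − U = 304·cos31.0° − 83 = 177.6 kN/m
Driving force T = W sinα = 304·sin31.0° = 156.6 kN/m
Resisting force R = c_j·L + N'·tanφ_j = 44·9.7 + 177.6·tan32.7° = 426.8 + 114.0 = 540.8 kN/m
FS = R / T = 540.8 / 156.6 = 3.454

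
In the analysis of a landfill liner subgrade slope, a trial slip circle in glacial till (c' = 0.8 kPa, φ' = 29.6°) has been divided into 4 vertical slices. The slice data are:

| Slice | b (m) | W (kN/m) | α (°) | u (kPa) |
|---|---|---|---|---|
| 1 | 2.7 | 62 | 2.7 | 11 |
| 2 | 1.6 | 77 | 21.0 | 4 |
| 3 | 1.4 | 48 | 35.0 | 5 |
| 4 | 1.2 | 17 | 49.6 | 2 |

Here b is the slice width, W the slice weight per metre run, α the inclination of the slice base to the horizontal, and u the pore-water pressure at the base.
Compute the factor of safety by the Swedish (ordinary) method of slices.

FS = 1.17

Ordinary method of slices: FS = Σ[c'·Δl_i + (W_i cosα_i − u_i·Δl_i)·tanφ'] / Σ W_i sinα_i, with Δl_i = b_i / cosα_i.
Slice 1: Δl = 2.7/cos2.7° = 2.703 m; N'_1 = 62·cos2.7° − 11·2.703 = 32.2; c'Δl = 2.16; W sinα = 2.9
Slice 2: Δl = 1.6/cos21.0° = 1.714 m; N'_2 = 77·cos21.0° − 4·1.714 = 65.0; c'Δl = 1.37; W sinα = 27.6
Slice 3: Δl = 1.4/cos35.0° = 1.709 m; N'_3 = 48·cos35.0° − 5·1.709 = 30.8; c'Δl = 1.37; W sinα = 27.5
Slice 4: Δl = 1.2/cos49.6° = 1.852 m; N'_4 = 17·cos49.6° − 2·1.852 = 7.3; c'Δl = 1.48; W sinα = 12.9
Σc'Δl = 6.4 kN/m; ΣN' = 135.3 kN/m; ΣW sinα = 71.0 kN/m
Resisting = 6.4 + 135.3·tan29.6° = 6.4 + 76.9 = 83.3 kN/m
FS = 83.3 / 71.0 = 1.173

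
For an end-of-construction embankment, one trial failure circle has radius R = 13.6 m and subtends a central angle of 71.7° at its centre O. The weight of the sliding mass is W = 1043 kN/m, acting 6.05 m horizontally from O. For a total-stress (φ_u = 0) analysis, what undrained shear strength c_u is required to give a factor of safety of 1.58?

c_u = 43.1 kPa

FS = c_u·L_a·R / (W·d), so c_u = FS·W·d / (L_a·R).
Arc length L_a = R·θ = 13.6·(71.7°·π/180) = 13.6·1.2514 = 17.02 m
c_u = 1.58·1043·6.05 / (17.02·13.6) = 9970.0 / 231.46 = 43.07 kPa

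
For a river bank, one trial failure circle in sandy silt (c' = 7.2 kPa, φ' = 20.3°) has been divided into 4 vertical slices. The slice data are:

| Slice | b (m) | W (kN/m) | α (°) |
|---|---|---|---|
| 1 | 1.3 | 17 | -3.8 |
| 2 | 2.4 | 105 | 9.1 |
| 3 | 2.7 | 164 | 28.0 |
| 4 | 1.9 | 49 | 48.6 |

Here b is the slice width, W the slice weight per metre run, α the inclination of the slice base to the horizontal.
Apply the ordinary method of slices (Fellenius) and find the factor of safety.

FS = 1.39

Ordinary method of slices: FS = Σ[c'·Δl_i + (W_i cosα_i)·tanφ'] / Σ W_i sinα_i, with Δl_i = b_i / cosα_i.
Slice 1: Δl = 1.3/cos(-3.8°) = 1.303 m; N'_1 = 17·cos(-3.8°) = 17.0; c'Δl = 9.38; W sinα = -1.1
Slice 2: Δl = 2.4/cos9.1° = 2.431 m; N'_2 = 105·cos9.1° = 103.7; c'Δl = 17.50; W sinα = 16.6
Slice 3: Δl = 2.7/cos28.0° = 3.058 m; N'_3 = 164·cos28.0° = 144.8; c'Δl = 22.02; W sinα = 77.0
Slice 4: Δl = 1.9/cos48.6° = 2.873 m; N'_4 = 49·cos48.6° = 32.4; c'Δl = 20.69; W sinα = 36.8
Σc'Δl = 69.6 kN/m; ΣN' = 297.8 kN/m; ΣW sinα = 129.2 kN/m
Resisting = 69.6 + 297.8·tan20.3° = 69.6 + 110.2 = 179.8 kN/m
FS = 179.8 / 129.2 = 1.391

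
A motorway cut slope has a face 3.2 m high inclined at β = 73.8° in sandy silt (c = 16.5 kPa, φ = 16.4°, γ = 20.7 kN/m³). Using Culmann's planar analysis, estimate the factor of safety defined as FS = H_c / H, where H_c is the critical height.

H_c = (4c/γ) · sinβ cosφ / [1 − cos(β − φ)]
    = (4·16.5/20.7) · sin73.8°·cos16.4° / [1 − cos57.4°]
    = 3.188 · 0.9212 / 0.4612 = 6.37 m
FS = H_c / H = 6.37 / 3.2 = 1.990

FS = 1.99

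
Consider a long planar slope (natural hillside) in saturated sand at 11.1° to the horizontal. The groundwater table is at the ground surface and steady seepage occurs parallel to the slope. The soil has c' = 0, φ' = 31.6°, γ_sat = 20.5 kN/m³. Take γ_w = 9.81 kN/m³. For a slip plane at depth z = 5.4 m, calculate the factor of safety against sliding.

With seepage parallel to the slope and the water table at the surface, the effective normal stress on the slip plane uses the buoyant unit weight γ' = γ_sat − γ_w while the driving shear stress uses γ_sat:
FS = [c' + γ' z cos²β tanφ'] / [γ_sat z sinβ cosβ]
(For c' = 0 this reduces to FS = (γ'/γ_sat)·tanφ'/tanβ.)
γ' = 20.5 − 9.81 = 10.69 kN/m³
Numerator = 0.0 + 10.69·5.4·cos²11.1°·tan31.6° = 0.0 + 10.69·5.4·0.9629·0.6152 = 34.197 kPa
Denominator = 20.5·5.4·sin11.1°·cos11.1° = 20.5·5.4·0.1925·0.9813 = 20.913 kPa
FS = 34.197 / 20.913 = 1.635

FS = 1.64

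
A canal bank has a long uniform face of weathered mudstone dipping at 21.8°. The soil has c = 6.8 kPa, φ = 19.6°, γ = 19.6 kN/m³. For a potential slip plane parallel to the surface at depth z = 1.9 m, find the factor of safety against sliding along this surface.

For an infinite slope with a slip plane parallel to the surface (no pore pressure): FS = [c + γz cos²β tanφ] / [γz sinβ cosβ].
γz = 19.6·1.9 = 37.24 kN/m²
Numerator = 6.8 + 37.24·cos²21.8°·tan19.6° = 6.8 + 37.24·0.8621·0.3561 = 18.232 kPa
Denominator = 37.24·sin21.8°·cos21.8° = 37.24·0.3714·0.9285 = 12.841 kPa
FS = 18.232 / 12.841 = 1.420

FS = 1.42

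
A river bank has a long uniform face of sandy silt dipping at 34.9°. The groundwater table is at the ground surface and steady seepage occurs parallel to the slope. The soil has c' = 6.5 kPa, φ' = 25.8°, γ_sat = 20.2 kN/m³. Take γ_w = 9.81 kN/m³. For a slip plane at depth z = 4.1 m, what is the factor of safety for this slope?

With seepage parallel to the slope and the water table at the surface, the effective normal stress on the slip plane uses the buoyant unit weight γ' = γ_sat − γ_w while the driving shear stress uses γ_sat:
FS = [c' + γ' z cos²β tanφ'] / [γ_sat z sinβ cosβ]
γ' = 20.2 − 9.81 = 10.39 kN/m³
Numerator = 6.5 + 10.39·4.1·cos²34.9°·tan25.8° = 6.5 + 10.39·4.1·0.6726·0.4834 = 20.352 kPa
Denominator = 20.2·4.1·sin34.9°·cos34.9° = 20.2·4.1·0.5721·0.8202 = 38.863 kPa
FS = 20.352 / 38.863 = 0.524

FS = 0.52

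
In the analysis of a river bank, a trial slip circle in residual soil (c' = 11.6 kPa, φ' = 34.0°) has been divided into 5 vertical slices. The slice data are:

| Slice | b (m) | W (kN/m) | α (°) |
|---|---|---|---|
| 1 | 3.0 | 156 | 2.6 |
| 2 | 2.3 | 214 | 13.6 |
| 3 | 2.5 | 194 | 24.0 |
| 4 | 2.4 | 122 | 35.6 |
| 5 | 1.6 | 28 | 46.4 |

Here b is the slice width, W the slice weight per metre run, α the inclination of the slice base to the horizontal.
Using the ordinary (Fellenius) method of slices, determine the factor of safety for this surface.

FS = 2.64

Ordinary method of slices: FS = Σ[c'·Δl_i + (W_i cosα_i)·tanφ'] / Σ W_i sinα_i, with Δl_i = b_i / cosα_i.
Slice 1: Δl = 3.0/cos2.6° = 3.003 m; N'_1 = 156·cos2.6° = 155.8; c'Δl = 34.84; W sinα = 7.1
Slice 2: Δl = 2.3/cos13.6° = 2.366 m; N'_2 = 214·cos13.6° = 208.0; c'Δl = 27.45; W sinα = 50.3
Slice 3: Δl = 2.5/cos24.0° = 2.737 m; N'_3 = 194·cos24.0° = 177.2; c'Δl = 31.74; W sinα = 78.9
Slice 4: Δl = 2.4/cos35.6° = 2.952 m; N'_4 = 122·cos35.6° = 99.2; c'Δl = 34.24; W sinα = 71.0
Slice 5: Δl = 1.6/cos46.4° = 2.320 m; N'_5 = 28·cos46.4° = 19.3; c'Δl = 26.91; W sinα = 20.3
Σc'Δl = 155.2 kN/m; ΣN' = 659.6 kN/m; ΣW sinα = 227.6 kN/m
Resisting = 155.2 + 659.6·tan34.0° = 155.2 + 444.9 = 600.1 kN/m
FS = 600.1 / 227.6 = 2.637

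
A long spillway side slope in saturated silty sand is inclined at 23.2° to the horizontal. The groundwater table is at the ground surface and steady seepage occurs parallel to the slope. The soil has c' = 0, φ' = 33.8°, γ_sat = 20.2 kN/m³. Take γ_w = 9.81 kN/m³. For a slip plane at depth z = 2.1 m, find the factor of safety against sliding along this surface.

With seepage parallel to the slope and the water table at the surface, the effective normal stress on the slip plane uses the buoyant unit weight γ' = γ_sat − γ_w while the driving shear stress uses γ_sat:
FS = [c' + γ' z cos²β tanφ'] / [γ_sat z sinβ cosβ]
(For c' = 0 this reduces to FS = (γ'/γ_sat)·tanφ'/tanβ.)
γ' = 20.2 − 9.81 = 10.39 kN/m³
Numerator = 0.0 + 10.39·2.1·cos²23.2°·tan33.8° = 0.0 + 10.39·2.1·0.8448·0.6694 = 12.340 kPa
Denominator = 20.2·2.1·sin23.2°·cos23.2° = 20.2·2.1·0.3939·0.9191 = 15.360 kPa
FS = 12.340 / 15.360 = 0.803

FS = 0.80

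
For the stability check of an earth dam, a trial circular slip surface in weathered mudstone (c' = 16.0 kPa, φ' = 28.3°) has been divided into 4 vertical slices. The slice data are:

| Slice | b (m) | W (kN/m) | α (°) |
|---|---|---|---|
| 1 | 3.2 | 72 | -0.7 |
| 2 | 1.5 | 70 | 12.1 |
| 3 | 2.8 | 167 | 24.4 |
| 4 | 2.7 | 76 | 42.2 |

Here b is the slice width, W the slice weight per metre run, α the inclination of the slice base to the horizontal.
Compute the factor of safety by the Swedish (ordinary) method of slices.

FS = 2.77

Ordinary method of slices: FS = Σ[c'·Δl_i + (W_i cosα_i)·tanφ'] / Σ W_i sinα_i, with Δl_i = b_i / cosα_i.
Slice 1: Δl = 3.2/cos(-0.7°) = 3.200 m; N'_1 = 72·cos(-0.7°) = 72.0; c'Δl = 51.20; W sinα = -0.9
Slice 2: Δl = 1.5/cos12.1° = 1.534 m; N'_2 = 70·cos12.1° = 68.4; c'Δl = 24.55; W sinα = 14.7
Slice 3: Δl = 2.8/cos24.4° = 3.075 m; N'_3 = 167·cos24.4° = 152.1; c'Δl = 49.19; W sinα = 69.0
Slice 4: Δl = 2.7/cos42.2° = 3.645 m; N'_4 = 76·cos42.2° = 56.3; c'Δl = 58.31; W sinα = 51.1
Σc'Δl = 183.3 kN/m; ΣN' = 348.8 kN/m; ΣW sinα = 133.8 kN/m
Resisting = 183.3 + 348.8·tan28.3° = 183.3 + 187.8 = 371.1 kN/m
FS = 371.1 / 133.8 = 2.773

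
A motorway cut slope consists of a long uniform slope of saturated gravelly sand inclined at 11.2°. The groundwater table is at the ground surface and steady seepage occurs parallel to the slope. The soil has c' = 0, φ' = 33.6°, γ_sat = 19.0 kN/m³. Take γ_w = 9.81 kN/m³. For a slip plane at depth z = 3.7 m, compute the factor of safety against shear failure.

FS = 1.62

With seepage parallel to the slope and the water table at the surface, the effective normal stress on the slip plane uses the buoyant unit weight γ' = γ_sat − γ_w while the driving shear stress uses γ_sat:
FS = [c' + γ' z cos²β tanφ'] / [γ_sat z sinβ cosβ]
(For c' = 0 this reduces to FS = (γ'/γ_sat)·tanφ'/tanβ.)
γ' = 19.0 − 9.81 = 9.19 kN/m³
Numerator = 0.0 + 9.19·3.7·cos²11.2°·tan33.6° = 0.0 + 9.19·3.7·0.9623·0.6644 = 21.739 kPa
Denominator = 19.0·3.7·sin11.2°·cos11.2° = 19.0·3.7·0.1942·0.9810 = 13.395 kPa
FS = 21.739 / 13.395 = 1.623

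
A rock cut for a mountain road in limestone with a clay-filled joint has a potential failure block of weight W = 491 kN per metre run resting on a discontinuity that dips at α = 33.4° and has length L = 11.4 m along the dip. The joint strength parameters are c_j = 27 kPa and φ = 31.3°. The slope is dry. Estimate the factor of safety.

Resolving the block weight along and normal to the plane and applying the Mohr–Coulomb strength on the joint:
N' = W cosα = 491·cos33.4° = 409.9 kN/m
Driving force T = W sinα = 491·sin33.4° = 270.3 kN/m
Resisting force R = c_j·L + N'·tanφ = 27·11.4 + 409.9·tan31.3° = 307.8 + 249.2 = 557.0 kN/m
FS = R / T = 557.0 / 270.3 = 2.061

FS = 2.06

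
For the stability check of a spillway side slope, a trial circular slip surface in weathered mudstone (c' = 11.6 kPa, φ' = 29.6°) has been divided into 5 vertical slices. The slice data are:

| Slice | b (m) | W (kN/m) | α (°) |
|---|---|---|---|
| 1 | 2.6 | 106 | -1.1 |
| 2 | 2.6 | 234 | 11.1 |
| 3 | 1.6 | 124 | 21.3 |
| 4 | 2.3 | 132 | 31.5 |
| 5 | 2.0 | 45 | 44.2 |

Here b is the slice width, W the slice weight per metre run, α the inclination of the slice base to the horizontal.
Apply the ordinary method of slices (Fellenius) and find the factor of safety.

Ordinary method of slices: FS = Σ[c'·Δl_i + (W_i cosα_i)·tanφ'] / Σ W_i sinα_i, with Δl_i = b_i / cosα_i.
Slice 1: Δl = 2.6/cos(-1.1°) = 2.600 m; N'_1 = 106·cos(-1.1°) = 106.0; c'Δl = 30.17; W sinα = -2.0
Slice 2: Δl = 2.6/cos11.1° = 2.650 m; N'_2 = 234·cos11.1° = 229.6; c'Δl = 30.73; W sinα = 45.1
Slice 3: Δl = 1.6/cos21.3° = 1.717 m; N'_3 = 124·cos21.3° = 115.5; c'Δl = 19.92; W sinα = 45.0
Slice 4: Δl = 2.3/cos31.5° = 2.698 m; N'_4 = 132·cos31.5° = 112.5; c'Δl = 31.29; W sinα = 69.0
Slice 5: Δl = 2.0/cos44.2° = 2.790 m; N'_5 = 45·cos44.2° = 32.3; c'Δl = 32.36; W sinα = 31.4
Σc'Δl = 144.5 kN/m; ΣN' = 595.9 kN/m; ΣW sinα = 188.4 kN/m
Resisting = 144.5 + 595.9·tan29.6° = 144.5 + 338.5 = 483.0 kN/m
FS = 483.0 / 188.4 = 2.564

FS = 2.56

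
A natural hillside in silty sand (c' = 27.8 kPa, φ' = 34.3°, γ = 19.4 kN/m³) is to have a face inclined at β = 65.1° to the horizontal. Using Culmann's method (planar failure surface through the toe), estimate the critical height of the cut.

Culmann's analysis gives the critical failure plane at α_cr = (β + φ')/2 = (65.1 + 34.3)/2 = 49.7°, and the critical height
H_c = (4c'/γ) · sinβ cosφ' / [1 − cos(β − φ')]
    = (4·27.8/19.4) · sin65.1°·cos34.3° / [1 − cos(30.8°)]
    = 5.732 · 0.9070·0.8261 / [1 − 0.8590]
    = 5.732 · 0.7493 / 0.1410
    = 30.45 m

H_c = 30.45 m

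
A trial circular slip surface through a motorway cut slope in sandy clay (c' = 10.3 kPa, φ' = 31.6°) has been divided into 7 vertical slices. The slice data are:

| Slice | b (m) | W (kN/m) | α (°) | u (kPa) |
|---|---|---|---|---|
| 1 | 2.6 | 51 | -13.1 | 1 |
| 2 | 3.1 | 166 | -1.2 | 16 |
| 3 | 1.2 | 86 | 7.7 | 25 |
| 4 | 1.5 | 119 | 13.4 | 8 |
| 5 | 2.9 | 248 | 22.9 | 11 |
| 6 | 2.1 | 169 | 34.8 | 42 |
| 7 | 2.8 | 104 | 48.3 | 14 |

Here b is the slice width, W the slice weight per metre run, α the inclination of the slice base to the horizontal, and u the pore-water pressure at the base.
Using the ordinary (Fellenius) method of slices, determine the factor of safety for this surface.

FS = 1.81

Ordinary method of slices: FS = Σ[c'·Δl_i + (W_i cosα_i − u_i·Δl_i)·tanφ'] / Σ W_i sinα_i, with Δl_i = b_i / cosα_i.
Slice 1: Δl = 2.6/cos(-13.1°) = 2.669 m; N'_1 = 51·cos(-13.1°) − 1·2.669 = 47.0; c'Δl = 27.50; W sinα = -11.6
Slice 2: Δl = 3.1/cos(-1.2°) = 3.101 m; N'_2 = 166·cos(-1.2°) − 16·3.101 = 116.4; c'Δl = 31.94; W sinα = -3.5
Slice 3: Δl = 1.2/cos7.7° = 1.211 m; N'_3 = 86·cos7.7° − 25·1.211 = 55.0; c'Δl = 12.47; W sinα = 11.5
Slice 4: Δl = 1.5/cos13.4° = 1.542 m; N'_4 = 119·cos13.4° − 8·1.542 = 103.4; c'Δl = 15.88; W sinα = 27.6
Slice 5: Δl = 2.9/cos22.9° = 3.148 m; N'_5 = 248·cos22.9° − 11·3.148 = 193.8; c'Δl = 32.43; W sinα = 96.5
Slice 6: Δl = 2.1/cos34.8° = 2.557 m; N'_6 = 169·cos34.8° − 42·2.557 = 31.4; c'Δl = 26.34; W sinα = 96.5
Slice 7: Δl = 2.8/cos48.3° = 4.209 m; N'_7 = 104·cos48.3° − 14·4.209 = 10.3; c'Δl = 43.35; W sinα = 77.7
Σc'Δl = 189.9 kN/m; ΣN' = 557.2 kN/m; ΣW sinα = 294.7 kN/m
Resisting = 189.9 + 557.2·tan31.6° = 189.9 + 342.8 = 532.7 kN/m
FS = 532.7 / 294.7 = 1.808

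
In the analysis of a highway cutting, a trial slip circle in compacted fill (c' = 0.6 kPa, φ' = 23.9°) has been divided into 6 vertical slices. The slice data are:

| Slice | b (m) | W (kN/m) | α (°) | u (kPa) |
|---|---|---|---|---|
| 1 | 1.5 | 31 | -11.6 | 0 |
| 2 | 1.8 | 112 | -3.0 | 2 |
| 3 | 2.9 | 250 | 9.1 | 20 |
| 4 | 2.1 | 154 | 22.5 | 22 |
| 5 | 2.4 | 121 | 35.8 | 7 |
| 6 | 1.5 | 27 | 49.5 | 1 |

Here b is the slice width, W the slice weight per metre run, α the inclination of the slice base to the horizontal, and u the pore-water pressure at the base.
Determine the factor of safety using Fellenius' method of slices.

FS = 1.32

Ordinary method of slices: FS = Σ[c'·Δl_i + (W_i cosα_i − u_i·Δl_i)·tanφ'] / Σ W_i sinα_i, with Δl_i = b_i / cosα_i.
Slice 1: Δl = 1.5/cos(-11.6°) = 1.531 m; N'_1 = 31·cos(-11.6°) − 0·1.531 = 30.4; c'Δl = 0.92; W sinα = -6.2
Slice 2: Δl = 1.8/cos(-3.0°) = 1.802 m; N'_2 = 112·cos(-3.0°) − 2·1.802 = 108.2; c'Δl = 1.08; W sinα = -5.9
Slice 3: Δl = 2.9/cos9.1° = 2.937 m; N'_3 = 250·cos9.1° − 20·2.937 = 188.1; c'Δl = 1.76; W sinα = 39.5
Slice 4: Δl = 2.1/cos22.5° = 2.273 m; N'_4 = 154·cos22.5° − 22·2.273 = 92.3; c'Δl = 1.36; W sinα = 58.9
Slice 5: Δl = 2.4/cos35.8° = 2.959 m; N'_5 = 121·cos35.8° − 7·2.959 = 77.4; c'Δl = 1.78; W sinα = 70.8
Slice 6: Δl = 1.5/cos49.5° = 2.310 m; N'_6 = 27·cos49.5° − 1·2.310 = 15.2; c'Δl = 1.39; W sinα = 20.5
Σc'Δl = 8.3 kN/m; ΣN' = 511.6 kN/m; ΣW sinα = 177.7 kN/m
Resisting = 8.3 + 511.6·tan23.9° = 8.3 + 226.7 = 235.0 kN/m
FS = 235.0 / 177.7 = 1.323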